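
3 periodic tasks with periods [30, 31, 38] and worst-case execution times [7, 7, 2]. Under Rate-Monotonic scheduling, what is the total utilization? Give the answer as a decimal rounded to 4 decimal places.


Compute individual utilizations (exact fractions):
  Task 1: C/T = 7/30 (approx. 0.2333)
  Task 2: C/T = 7/31 (approx. 0.2258)
  Task 3: C/T = 2/38 = 1/19 (approx. 0.0526)
Total utilization U = 7/30 + 7/31 + 1/19 = 9043/17670
Rounded to 4 decimal places: U = 0.5118
RM (Liu & Layland) bound for 3 tasks = 0.779763; compare with U = 9043/17670 (approx. 0.511771)
U <= bound, so schedulable by RM sufficient condition.

0.5118


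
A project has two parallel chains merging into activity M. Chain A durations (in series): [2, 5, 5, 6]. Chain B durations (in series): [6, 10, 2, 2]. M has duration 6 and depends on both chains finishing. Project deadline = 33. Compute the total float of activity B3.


Forward pass: ES(B3) = sum of predecessors on chain B = 16
EF = ES + duration = 16 + 2 = 18
Backward pass: LF(M) = deadline = 33; LS(M) = 33 - 6 = 27
LF(B3) = LS(M) - sum(successors on chain B) = 27 - 2 = 25
LS = LF - duration = 25 - 2 = 23
Total float = LS - ES = 23 - 16 = 7

7


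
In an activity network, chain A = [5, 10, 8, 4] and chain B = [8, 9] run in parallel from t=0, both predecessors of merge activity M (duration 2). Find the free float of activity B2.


ES(B2) = sum of predecessors on chain B = 8
EF(B2) = ES + duration = 8 + 9 = 17
Successor of B2 is M. ES(M) = max(sum(A), sum(B)) = max(27, 17) = 27
Free float = ES(successor) - EF(current) = 27 - 17 = 10

10


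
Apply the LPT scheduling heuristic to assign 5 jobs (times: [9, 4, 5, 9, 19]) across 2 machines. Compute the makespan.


Sort jobs in decreasing order (LPT): [19, 9, 9, 5, 4]
Assign each job to the least loaded machine:
  Machine 1: jobs [19, 4], load = 23
  Machine 2: jobs [9, 9, 5], load = 23
Makespan = max load = 23

23


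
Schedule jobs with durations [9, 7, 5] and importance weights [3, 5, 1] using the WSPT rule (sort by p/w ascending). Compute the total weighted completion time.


Compute p/w ratios and sort ascending (WSPT): [(7, 5), (9, 3), (5, 1)]
Compute weighted completion times:
  Job (p=7,w=5): C=7, w*C=5*7=35
  Job (p=9,w=3): C=16, w*C=3*16=48
  Job (p=5,w=1): C=21, w*C=1*21=21
Total weighted completion time = 104

104


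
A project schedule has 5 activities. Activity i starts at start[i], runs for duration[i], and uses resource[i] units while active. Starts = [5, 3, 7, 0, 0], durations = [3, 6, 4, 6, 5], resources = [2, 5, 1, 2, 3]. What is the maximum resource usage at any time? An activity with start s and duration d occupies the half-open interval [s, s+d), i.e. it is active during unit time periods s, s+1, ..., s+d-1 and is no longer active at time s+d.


Each activity i is active on [start_i, start_i + duration_i).
Compute total resource usage per time slot:
  t=0: active resources = [2, 3], total = 5
  t=1: active resources = [2, 3], total = 5
  t=2: active resources = [2, 3], total = 5
  t=3: active resources = [5, 2, 3], total = 10
  t=4: active resources = [5, 2, 3], total = 10
  t=5: active resources = [2, 5, 2], total = 9
  t=6: active resources = [2, 5], total = 7
  t=7: active resources = [2, 5, 1], total = 8
  t=8: active resources = [5, 1], total = 6
  t=9: active resources = [1], total = 1
  t=10: active resources = [1], total = 1
Peak resource demand = 10

10


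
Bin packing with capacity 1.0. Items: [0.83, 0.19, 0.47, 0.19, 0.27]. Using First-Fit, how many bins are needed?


Place items sequentially using First-Fit:
  Item 0.83 -> new Bin 1
  Item 0.19 -> new Bin 2
  Item 0.47 -> Bin 2 (now 0.66)
  Item 0.19 -> Bin 2 (now 0.85)
  Item 0.27 -> new Bin 3
Total bins used = 3

3


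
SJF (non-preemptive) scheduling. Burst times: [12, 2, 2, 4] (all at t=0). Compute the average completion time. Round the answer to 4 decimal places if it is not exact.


SJF order (ascending): [2, 2, 4, 12]
Completion times:
  Job 1: burst=2, C=2
  Job 2: burst=2, C=4
  Job 3: burst=4, C=8
  Job 4: burst=12, C=20
Average completion = 34/4 = 8.5

8.5


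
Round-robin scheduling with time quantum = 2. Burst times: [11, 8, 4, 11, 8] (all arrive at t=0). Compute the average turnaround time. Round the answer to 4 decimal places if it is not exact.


Time quantum = 2
Execution trace:
  J1 runs 2 units, time = 2
  J2 runs 2 units, time = 4
  J3 runs 2 units, time = 6
  J4 runs 2 units, time = 8
  J5 runs 2 units, time = 10
  J1 runs 2 units, time = 12
  J2 runs 2 units, time = 14
  J3 runs 2 units, time = 16
  J4 runs 2 units, time = 18
  J5 runs 2 units, time = 20
  J1 runs 2 units, time = 22
  J2 runs 2 units, time = 24
  J4 runs 2 units, time = 26
  J5 runs 2 units, time = 28
  J1 runs 2 units, time = 30
  J2 runs 2 units, time = 32
  J4 runs 2 units, time = 34
  J5 runs 2 units, time = 36
  J1 runs 2 units, time = 38
  J4 runs 2 units, time = 40
  J1 runs 1 units, time = 41
  J4 runs 1 units, time = 42
Finish times: [41, 32, 16, 42, 36]
Average turnaround = 167/5 = 33.4

33.4


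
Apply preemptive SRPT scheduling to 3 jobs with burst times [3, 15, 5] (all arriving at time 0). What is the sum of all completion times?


Since all jobs arrive at t=0, SRPT equals SPT ordering.
SPT order: [3, 5, 15]
Completion times:
  Job 1: p=3, C=3
  Job 2: p=5, C=8
  Job 3: p=15, C=23
Total completion time = 3 + 8 + 23 = 34

34


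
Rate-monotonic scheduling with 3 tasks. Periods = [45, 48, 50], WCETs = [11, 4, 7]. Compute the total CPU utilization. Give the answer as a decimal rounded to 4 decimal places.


Compute individual utilizations (exact fractions):
  Task 1: C/T = 11/45 (approx. 0.2444)
  Task 2: C/T = 4/48 = 1/12 (approx. 0.0833)
  Task 3: C/T = 7/50 (approx. 0.14)
Total utilization U = 11/45 + 1/12 + 7/50 = 421/900
Rounded to 4 decimal places: U = 0.4678
RM (Liu & Layland) bound for 3 tasks = 0.779763; compare with U = 421/900 (approx. 0.467778)
U <= bound, so schedulable by RM sufficient condition.

0.4678


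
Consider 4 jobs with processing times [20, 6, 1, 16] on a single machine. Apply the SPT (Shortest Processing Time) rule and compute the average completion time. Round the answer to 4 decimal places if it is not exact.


Sort jobs by processing time (SPT order): [1, 6, 16, 20]
Compute completion times sequentially:
  Job 1: processing = 1, completes at 1
  Job 2: processing = 6, completes at 7
  Job 3: processing = 16, completes at 23
  Job 4: processing = 20, completes at 43
Sum of completion times = 74
Average completion time = 74/4 = 18.5

18.5


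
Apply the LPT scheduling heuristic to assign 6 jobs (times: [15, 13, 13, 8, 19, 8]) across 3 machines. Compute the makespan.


Sort jobs in decreasing order (LPT): [19, 15, 13, 13, 8, 8]
Assign each job to the least loaded machine:
  Machine 1: jobs [19, 8], load = 27
  Machine 2: jobs [15, 8], load = 23
  Machine 3: jobs [13, 13], load = 26
Makespan = max load = 27

27


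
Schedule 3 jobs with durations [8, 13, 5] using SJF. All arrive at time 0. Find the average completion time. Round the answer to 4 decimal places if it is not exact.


SJF order (ascending): [5, 8, 13]
Completion times:
  Job 1: burst=5, C=5
  Job 2: burst=8, C=13
  Job 3: burst=13, C=26
Average completion = 44/3 = 14.6667

14.6667


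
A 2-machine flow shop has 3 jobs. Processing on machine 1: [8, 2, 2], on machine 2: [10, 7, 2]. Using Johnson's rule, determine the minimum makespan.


Apply Johnson's rule:
  Group 1 (a <= b): [(2, 2, 7), (3, 2, 2), (1, 8, 10)]
  Group 2 (a > b): []
Optimal job order: [2, 3, 1]
Schedule:
  Job 2: M1 done at 2, M2 done at 9
  Job 3: M1 done at 4, M2 done at 11
  Job 1: M1 done at 12, M2 done at 22
Makespan = 22

22


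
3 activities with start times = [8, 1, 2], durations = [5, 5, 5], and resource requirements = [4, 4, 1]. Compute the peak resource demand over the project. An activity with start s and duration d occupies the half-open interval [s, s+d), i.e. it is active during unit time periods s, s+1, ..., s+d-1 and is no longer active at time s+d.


Each activity i is active on [start_i, start_i + duration_i).
Compute total resource usage per time slot:
  t=0: active resources = [], total = 0
  t=1: active resources = [4], total = 4
  t=2: active resources = [4, 1], total = 5
  t=3: active resources = [4, 1], total = 5
  t=4: active resources = [4, 1], total = 5
  t=5: active resources = [4, 1], total = 5
  t=6: active resources = [1], total = 1
  t=7: active resources = [], total = 0
  t=8: active resources = [4], total = 4
  t=9: active resources = [4], total = 4
  t=10: active resources = [4], total = 4
  t=11: active resources = [4], total = 4
  t=12: active resources = [4], total = 4
Peak resource demand = 5

5


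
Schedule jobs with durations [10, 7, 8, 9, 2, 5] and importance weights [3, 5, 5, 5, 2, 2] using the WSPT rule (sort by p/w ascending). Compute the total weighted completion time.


Compute p/w ratios and sort ascending (WSPT): [(2, 2), (7, 5), (8, 5), (9, 5), (5, 2), (10, 3)]
Compute weighted completion times:
  Job (p=2,w=2): C=2, w*C=2*2=4
  Job (p=7,w=5): C=9, w*C=5*9=45
  Job (p=8,w=5): C=17, w*C=5*17=85
  Job (p=9,w=5): C=26, w*C=5*26=130
  Job (p=5,w=2): C=31, w*C=2*31=62
  Job (p=10,w=3): C=41, w*C=3*41=123
Total weighted completion time = 449

449


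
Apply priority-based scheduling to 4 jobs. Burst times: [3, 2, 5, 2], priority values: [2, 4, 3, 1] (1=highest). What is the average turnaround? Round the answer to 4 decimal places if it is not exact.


Sort by priority (ascending = highest first):
Order: [(1, 2), (2, 3), (3, 5), (4, 2)]
Completion times:
  Priority 1, burst=2, C=2
  Priority 2, burst=3, C=5
  Priority 3, burst=5, C=10
  Priority 4, burst=2, C=12
Average turnaround = 29/4 = 7.25

7.25


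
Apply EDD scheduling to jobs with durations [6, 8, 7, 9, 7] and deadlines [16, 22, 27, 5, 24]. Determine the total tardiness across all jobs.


Sort by due date (EDD order): [(9, 5), (6, 16), (8, 22), (7, 24), (7, 27)]
Compute completion times and tardiness:
  Job 1: p=9, d=5, C=9, tardiness=max(0,9-5)=4
  Job 2: p=6, d=16, C=15, tardiness=max(0,15-16)=0
  Job 3: p=8, d=22, C=23, tardiness=max(0,23-22)=1
  Job 4: p=7, d=24, C=30, tardiness=max(0,30-24)=6
  Job 5: p=7, d=27, C=37, tardiness=max(0,37-27)=10
Total tardiness = 21

21


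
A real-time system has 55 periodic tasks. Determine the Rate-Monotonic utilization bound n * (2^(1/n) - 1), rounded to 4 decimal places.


Compute 2^(1/55) = 1.0126824244
Subtract 1: 1.0126824244 - 1 = 0.0126824244
Multiply by n: 55 * 0.0126824244 = 0.6975333420
Round to 4 dp: 0.6975

0.6975


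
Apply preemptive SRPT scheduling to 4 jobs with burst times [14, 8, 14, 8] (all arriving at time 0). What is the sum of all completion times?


Since all jobs arrive at t=0, SRPT equals SPT ordering.
SPT order: [8, 8, 14, 14]
Completion times:
  Job 1: p=8, C=8
  Job 2: p=8, C=16
  Job 3: p=14, C=30
  Job 4: p=14, C=44
Total completion time = 8 + 16 + 30 + 44 = 98

98


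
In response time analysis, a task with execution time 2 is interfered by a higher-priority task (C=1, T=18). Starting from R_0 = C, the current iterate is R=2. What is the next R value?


R_next = C + ceil(R_prev / T_hp) * C_hp
ceil(2 / 18) = ceil(0.1111) = 1
Interference = 1 * 1 = 1
R_next = 2 + 1 = 3

3


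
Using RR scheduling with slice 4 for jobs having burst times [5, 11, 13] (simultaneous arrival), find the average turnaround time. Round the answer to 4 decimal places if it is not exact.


Time quantum = 4
Execution trace:
  J1 runs 4 units, time = 4
  J2 runs 4 units, time = 8
  J3 runs 4 units, time = 12
  J1 runs 1 units, time = 13
  J2 runs 4 units, time = 17
  J3 runs 4 units, time = 21
  J2 runs 3 units, time = 24
  J3 runs 4 units, time = 28
  J3 runs 1 units, time = 29
Finish times: [13, 24, 29]
Average turnaround = 66/3 = 22.0

22.0


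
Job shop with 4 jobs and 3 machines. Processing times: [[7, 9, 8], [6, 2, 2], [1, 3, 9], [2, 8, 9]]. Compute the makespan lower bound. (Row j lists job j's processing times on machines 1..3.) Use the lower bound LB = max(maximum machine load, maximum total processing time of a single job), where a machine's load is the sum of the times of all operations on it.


Machine loads:
  Machine 1: 7 + 6 + 1 + 2 = 16
  Machine 2: 9 + 2 + 3 + 8 = 22
  Machine 3: 8 + 2 + 9 + 9 = 28
Max machine load = 28
Job totals:
  Job 1: 24
  Job 2: 10
  Job 3: 13
  Job 4: 19
Max job total = 24
Lower bound = max(28, 24) = 28

28


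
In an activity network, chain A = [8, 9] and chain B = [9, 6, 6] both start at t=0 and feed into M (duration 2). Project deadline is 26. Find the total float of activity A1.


Forward pass: ES(A1) = sum of predecessors on chain A = 0
EF = ES + duration = 0 + 8 = 8
Backward pass: LF(M) = deadline = 26; LS(M) = 26 - 2 = 24
LF(A1) = LS(M) - sum(successors on chain A) = 24 - 9 = 15
LS = LF - duration = 15 - 8 = 7
Total float = LS - ES = 7 - 0 = 7

7


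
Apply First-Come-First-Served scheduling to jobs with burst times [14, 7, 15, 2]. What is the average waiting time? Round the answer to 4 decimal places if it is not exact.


FCFS order (as given): [14, 7, 15, 2]
Waiting times:
  Job 1: wait = 0
  Job 2: wait = 14
  Job 3: wait = 21
  Job 4: wait = 36
Sum of waiting times = 71
Average waiting time = 71/4 = 17.75

17.75


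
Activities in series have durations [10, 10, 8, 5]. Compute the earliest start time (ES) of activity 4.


Activity 4 starts after activities 1 through 3 complete.
Predecessor durations: [10, 10, 8]
ES = 10 + 10 + 8 = 28

28


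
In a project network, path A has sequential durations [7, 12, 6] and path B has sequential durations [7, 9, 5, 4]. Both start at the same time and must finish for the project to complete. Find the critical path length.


Path A total = 7 + 12 + 6 = 25
Path B total = 7 + 9 + 5 + 4 = 25
Critical path = longest path = max(25, 25) = 25

25


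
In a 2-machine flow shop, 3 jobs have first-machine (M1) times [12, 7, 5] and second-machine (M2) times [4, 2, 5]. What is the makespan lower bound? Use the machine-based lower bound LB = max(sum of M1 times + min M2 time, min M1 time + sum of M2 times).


LB1 = sum(M1 times) + min(M2 times) = 24 + 2 = 26
LB2 = min(M1 times) + sum(M2 times) = 5 + 11 = 16
Lower bound = max(LB1, LB2) = max(26, 16) = 26

26


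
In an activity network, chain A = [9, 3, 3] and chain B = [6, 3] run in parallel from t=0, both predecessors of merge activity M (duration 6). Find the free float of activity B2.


ES(B2) = sum of predecessors on chain B = 6
EF(B2) = ES + duration = 6 + 3 = 9
Successor of B2 is M. ES(M) = max(sum(A), sum(B)) = max(15, 9) = 15
Free float = ES(successor) - EF(current) = 15 - 9 = 6

6


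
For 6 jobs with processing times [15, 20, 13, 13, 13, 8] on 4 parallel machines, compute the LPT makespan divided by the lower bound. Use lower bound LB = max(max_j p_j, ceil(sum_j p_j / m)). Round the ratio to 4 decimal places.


LPT order: [20, 15, 13, 13, 13, 8]
Machine loads after assignment: [20, 15, 26, 21]
LPT makespan = 26
Lower bound = max(max_job, ceil(total/4)) = max(20, 21) = 21
Ratio = 26 / 21 = 1.2381

1.2381


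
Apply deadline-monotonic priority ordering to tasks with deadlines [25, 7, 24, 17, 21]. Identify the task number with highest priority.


Sort tasks by relative deadline (ascending):
  Task 2: deadline = 7
  Task 4: deadline = 17
  Task 5: deadline = 21
  Task 3: deadline = 24
  Task 1: deadline = 25
Priority order (highest first): [2, 4, 5, 3, 1]
Highest priority task = 2

2


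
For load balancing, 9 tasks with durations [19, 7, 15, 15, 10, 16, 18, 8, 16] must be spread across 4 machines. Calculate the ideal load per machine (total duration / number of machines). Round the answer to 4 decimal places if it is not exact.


Total processing time = 19 + 7 + 15 + 15 + 10 + 16 + 18 + 8 + 16 = 124
Number of machines = 4
Ideal balanced load = 124 / 4 = 31.0

31.0


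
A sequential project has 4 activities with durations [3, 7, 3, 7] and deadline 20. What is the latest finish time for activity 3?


LF(activity 3) = deadline - sum of successor durations
Successors: activities 4 through 4 with durations [7]
Sum of successor durations = 7
LF = 20 - 7 = 13

13


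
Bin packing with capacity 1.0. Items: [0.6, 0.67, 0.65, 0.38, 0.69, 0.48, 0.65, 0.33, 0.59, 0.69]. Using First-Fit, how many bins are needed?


Place items sequentially using First-Fit:
  Item 0.6 -> new Bin 1
  Item 0.67 -> new Bin 2
  Item 0.65 -> new Bin 3
  Item 0.38 -> Bin 1 (now 0.98)
  Item 0.69 -> new Bin 4
  Item 0.48 -> new Bin 5
  Item 0.65 -> new Bin 6
  Item 0.33 -> Bin 2 (now 1.0)
  Item 0.59 -> new Bin 7
  Item 0.69 -> new Bin 8
Total bins used = 8

8


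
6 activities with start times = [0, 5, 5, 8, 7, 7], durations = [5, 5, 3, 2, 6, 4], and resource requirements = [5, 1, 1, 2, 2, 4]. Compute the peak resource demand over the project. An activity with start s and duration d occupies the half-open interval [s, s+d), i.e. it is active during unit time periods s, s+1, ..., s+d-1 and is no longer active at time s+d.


Each activity i is active on [start_i, start_i + duration_i).
Compute total resource usage per time slot:
  t=0: active resources = [5], total = 5
  t=1: active resources = [5], total = 5
  t=2: active resources = [5], total = 5
  t=3: active resources = [5], total = 5
  t=4: active resources = [5], total = 5
  t=5: active resources = [1, 1], total = 2
  t=6: active resources = [1, 1], total = 2
  t=7: active resources = [1, 1, 2, 4], total = 8
  t=8: active resources = [1, 2, 2, 4], total = 9
  t=9: active resources = [1, 2, 2, 4], total = 9
  t=10: active resources = [2, 4], total = 6
  t=11: active resources = [2], total = 2
  t=12: active resources = [2], total = 2
Peak resource demand = 9

9


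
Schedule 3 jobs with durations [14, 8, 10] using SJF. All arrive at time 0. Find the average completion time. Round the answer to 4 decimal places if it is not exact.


SJF order (ascending): [8, 10, 14]
Completion times:
  Job 1: burst=8, C=8
  Job 2: burst=10, C=18
  Job 3: burst=14, C=32
Average completion = 58/3 = 19.3333

19.3333


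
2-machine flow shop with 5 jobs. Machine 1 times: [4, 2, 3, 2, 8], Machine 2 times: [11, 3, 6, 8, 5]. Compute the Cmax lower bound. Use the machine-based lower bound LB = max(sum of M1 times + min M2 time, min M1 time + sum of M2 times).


LB1 = sum(M1 times) + min(M2 times) = 19 + 3 = 22
LB2 = min(M1 times) + sum(M2 times) = 2 + 33 = 35
Lower bound = max(LB1, LB2) = max(22, 35) = 35

35


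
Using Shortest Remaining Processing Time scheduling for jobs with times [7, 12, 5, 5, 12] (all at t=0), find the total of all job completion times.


Since all jobs arrive at t=0, SRPT equals SPT ordering.
SPT order: [5, 5, 7, 12, 12]
Completion times:
  Job 1: p=5, C=5
  Job 2: p=5, C=10
  Job 3: p=7, C=17
  Job 4: p=12, C=29
  Job 5: p=12, C=41
Total completion time = 5 + 10 + 17 + 29 + 41 = 102

102


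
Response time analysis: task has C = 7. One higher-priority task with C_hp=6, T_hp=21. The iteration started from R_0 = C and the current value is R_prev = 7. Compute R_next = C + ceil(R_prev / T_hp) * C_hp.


R_next = C + ceil(R_prev / T_hp) * C_hp
ceil(7 / 21) = ceil(0.3333) = 1
Interference = 1 * 6 = 6
R_next = 7 + 6 = 13

13


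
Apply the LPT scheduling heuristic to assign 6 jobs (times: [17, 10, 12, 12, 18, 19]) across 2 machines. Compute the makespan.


Sort jobs in decreasing order (LPT): [19, 18, 17, 12, 12, 10]
Assign each job to the least loaded machine:
  Machine 1: jobs [19, 12, 12], load = 43
  Machine 2: jobs [18, 17, 10], load = 45
Makespan = max load = 45

45


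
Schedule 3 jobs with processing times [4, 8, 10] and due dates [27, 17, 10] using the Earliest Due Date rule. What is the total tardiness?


Sort by due date (EDD order): [(10, 10), (8, 17), (4, 27)]
Compute completion times and tardiness:
  Job 1: p=10, d=10, C=10, tardiness=max(0,10-10)=0
  Job 2: p=8, d=17, C=18, tardiness=max(0,18-17)=1
  Job 3: p=4, d=27, C=22, tardiness=max(0,22-27)=0
Total tardiness = 1

1


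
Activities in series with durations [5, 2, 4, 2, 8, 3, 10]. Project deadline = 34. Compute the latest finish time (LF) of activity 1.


LF(activity 1) = deadline - sum of successor durations
Successors: activities 2 through 7 with durations [2, 4, 2, 8, 3, 10]
Sum of successor durations = 29
LF = 34 - 29 = 5

5


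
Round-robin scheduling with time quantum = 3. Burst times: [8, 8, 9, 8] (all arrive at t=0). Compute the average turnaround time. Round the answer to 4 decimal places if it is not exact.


Time quantum = 3
Execution trace:
  J1 runs 3 units, time = 3
  J2 runs 3 units, time = 6
  J3 runs 3 units, time = 9
  J4 runs 3 units, time = 12
  J1 runs 3 units, time = 15
  J2 runs 3 units, time = 18
  J3 runs 3 units, time = 21
  J4 runs 3 units, time = 24
  J1 runs 2 units, time = 26
  J2 runs 2 units, time = 28
  J3 runs 3 units, time = 31
  J4 runs 2 units, time = 33
Finish times: [26, 28, 31, 33]
Average turnaround = 118/4 = 29.5

29.5


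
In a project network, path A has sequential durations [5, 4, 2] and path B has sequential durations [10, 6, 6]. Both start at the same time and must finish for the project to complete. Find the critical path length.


Path A total = 5 + 4 + 2 = 11
Path B total = 10 + 6 + 6 = 22
Critical path = longest path = max(11, 22) = 22

22


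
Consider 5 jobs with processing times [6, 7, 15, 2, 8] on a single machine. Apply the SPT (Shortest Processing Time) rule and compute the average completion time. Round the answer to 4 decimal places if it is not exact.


Sort jobs by processing time (SPT order): [2, 6, 7, 8, 15]
Compute completion times sequentially:
  Job 1: processing = 2, completes at 2
  Job 2: processing = 6, completes at 8
  Job 3: processing = 7, completes at 15
  Job 4: processing = 8, completes at 23
  Job 5: processing = 15, completes at 38
Sum of completion times = 86
Average completion time = 86/5 = 17.2

17.2


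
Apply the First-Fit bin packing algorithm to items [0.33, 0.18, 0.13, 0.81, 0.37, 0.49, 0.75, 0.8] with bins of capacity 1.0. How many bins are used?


Place items sequentially using First-Fit:
  Item 0.33 -> new Bin 1
  Item 0.18 -> Bin 1 (now 0.51)
  Item 0.13 -> Bin 1 (now 0.64)
  Item 0.81 -> new Bin 2
  Item 0.37 -> new Bin 3
  Item 0.49 -> Bin 3 (now 0.86)
  Item 0.75 -> new Bin 4
  Item 0.8 -> new Bin 5
Total bins used = 5

5


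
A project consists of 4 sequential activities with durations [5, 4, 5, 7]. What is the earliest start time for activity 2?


Activity 2 starts after activities 1 through 1 complete.
Predecessor durations: [5]
ES = 5 = 5

5


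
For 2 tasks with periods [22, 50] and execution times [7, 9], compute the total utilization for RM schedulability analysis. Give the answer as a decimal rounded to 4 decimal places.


Compute individual utilizations (exact fractions):
  Task 1: C/T = 7/22 (approx. 0.3182)
  Task 2: C/T = 9/50 (approx. 0.18)
Total utilization U = 7/22 + 9/50 = 137/275
Rounded to 4 decimal places: U = 0.4982
RM (Liu & Layland) bound for 2 tasks = 0.828427; compare with U = 137/275 (approx. 0.498182)
U <= bound, so schedulable by RM sufficient condition.

0.4982


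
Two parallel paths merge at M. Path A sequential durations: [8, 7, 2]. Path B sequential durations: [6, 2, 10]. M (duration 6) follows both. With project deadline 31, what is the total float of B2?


Forward pass: ES(B2) = sum of predecessors on chain B = 6
EF = ES + duration = 6 + 2 = 8
Backward pass: LF(M) = deadline = 31; LS(M) = 31 - 6 = 25
LF(B2) = LS(M) - sum(successors on chain B) = 25 - 10 = 15
LS = LF - duration = 15 - 2 = 13
Total float = LS - ES = 13 - 6 = 7

7


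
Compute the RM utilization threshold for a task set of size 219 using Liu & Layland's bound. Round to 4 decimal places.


Compute 2^(1/219) = 1.0031700697
Subtract 1: 1.0031700697 - 1 = 0.0031700697
Multiply by n: 219 * 0.0031700697 = 0.6942452643
Round to 4 dp: 0.6942

0.6942


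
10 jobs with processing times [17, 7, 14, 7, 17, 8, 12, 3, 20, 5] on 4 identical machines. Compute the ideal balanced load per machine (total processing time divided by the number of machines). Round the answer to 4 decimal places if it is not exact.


Total processing time = 17 + 7 + 14 + 7 + 17 + 8 + 12 + 3 + 20 + 5 = 110
Number of machines = 4
Ideal balanced load = 110 / 4 = 27.5

27.5


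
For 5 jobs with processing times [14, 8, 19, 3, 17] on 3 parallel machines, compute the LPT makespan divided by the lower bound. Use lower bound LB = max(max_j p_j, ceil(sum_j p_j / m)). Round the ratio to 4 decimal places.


LPT order: [19, 17, 14, 8, 3]
Machine loads after assignment: [19, 20, 22]
LPT makespan = 22
Lower bound = max(max_job, ceil(total/3)) = max(19, 21) = 21
Ratio = 22 / 21 = 1.0476

1.0476


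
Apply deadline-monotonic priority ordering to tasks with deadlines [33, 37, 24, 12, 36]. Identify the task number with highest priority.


Sort tasks by relative deadline (ascending):
  Task 4: deadline = 12
  Task 3: deadline = 24
  Task 1: deadline = 33
  Task 5: deadline = 36
  Task 2: deadline = 37
Priority order (highest first): [4, 3, 1, 5, 2]
Highest priority task = 4

4


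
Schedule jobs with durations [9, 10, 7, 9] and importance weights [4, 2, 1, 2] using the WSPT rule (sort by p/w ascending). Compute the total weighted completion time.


Compute p/w ratios and sort ascending (WSPT): [(9, 4), (9, 2), (10, 2), (7, 1)]
Compute weighted completion times:
  Job (p=9,w=4): C=9, w*C=4*9=36
  Job (p=9,w=2): C=18, w*C=2*18=36
  Job (p=10,w=2): C=28, w*C=2*28=56
  Job (p=7,w=1): C=35, w*C=1*35=35
Total weighted completion time = 163

163


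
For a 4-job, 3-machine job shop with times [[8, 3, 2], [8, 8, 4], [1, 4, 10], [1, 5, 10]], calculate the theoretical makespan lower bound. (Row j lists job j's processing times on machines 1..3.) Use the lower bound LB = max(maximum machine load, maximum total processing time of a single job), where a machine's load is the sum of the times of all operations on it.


Machine loads:
  Machine 1: 8 + 8 + 1 + 1 = 18
  Machine 2: 3 + 8 + 4 + 5 = 20
  Machine 3: 2 + 4 + 10 + 10 = 26
Max machine load = 26
Job totals:
  Job 1: 13
  Job 2: 20
  Job 3: 15
  Job 4: 16
Max job total = 20
Lower bound = max(26, 20) = 26

26


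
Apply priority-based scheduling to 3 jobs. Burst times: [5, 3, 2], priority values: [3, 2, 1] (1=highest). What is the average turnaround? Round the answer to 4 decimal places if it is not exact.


Sort by priority (ascending = highest first):
Order: [(1, 2), (2, 3), (3, 5)]
Completion times:
  Priority 1, burst=2, C=2
  Priority 2, burst=3, C=5
  Priority 3, burst=5, C=10
Average turnaround = 17/3 = 5.6667

5.6667


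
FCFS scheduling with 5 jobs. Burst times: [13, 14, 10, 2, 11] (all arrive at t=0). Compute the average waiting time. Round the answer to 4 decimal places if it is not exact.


FCFS order (as given): [13, 14, 10, 2, 11]
Waiting times:
  Job 1: wait = 0
  Job 2: wait = 13
  Job 3: wait = 27
  Job 4: wait = 37
  Job 5: wait = 39
Sum of waiting times = 116
Average waiting time = 116/5 = 23.2

23.2


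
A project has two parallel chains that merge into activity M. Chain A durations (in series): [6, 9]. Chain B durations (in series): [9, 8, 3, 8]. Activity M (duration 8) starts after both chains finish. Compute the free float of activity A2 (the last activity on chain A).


ES(A2) = sum of predecessors on chain A = 6
EF(A2) = ES + duration = 6 + 9 = 15
Successor of A2 is M. ES(M) = max(sum(A), sum(B)) = max(15, 28) = 28
Free float = ES(successor) - EF(current) = 28 - 15 = 13

13


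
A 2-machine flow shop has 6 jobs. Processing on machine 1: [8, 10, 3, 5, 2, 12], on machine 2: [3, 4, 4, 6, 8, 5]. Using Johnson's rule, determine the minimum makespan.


Apply Johnson's rule:
  Group 1 (a <= b): [(5, 2, 8), (3, 3, 4), (4, 5, 6)]
  Group 2 (a > b): [(6, 12, 5), (2, 10, 4), (1, 8, 3)]
Optimal job order: [5, 3, 4, 6, 2, 1]
Schedule:
  Job 5: M1 done at 2, M2 done at 10
  Job 3: M1 done at 5, M2 done at 14
  Job 4: M1 done at 10, M2 done at 20
  Job 6: M1 done at 22, M2 done at 27
  Job 2: M1 done at 32, M2 done at 36
  Job 1: M1 done at 40, M2 done at 43
Makespan = 43

43


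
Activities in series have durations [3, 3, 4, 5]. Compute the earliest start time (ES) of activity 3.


Activity 3 starts after activities 1 through 2 complete.
Predecessor durations: [3, 3]
ES = 3 + 3 = 6

6


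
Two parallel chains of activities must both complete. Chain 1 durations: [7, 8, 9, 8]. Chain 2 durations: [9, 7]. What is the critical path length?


Path A total = 7 + 8 + 9 + 8 = 32
Path B total = 9 + 7 = 16
Critical path = longest path = max(32, 16) = 32

32


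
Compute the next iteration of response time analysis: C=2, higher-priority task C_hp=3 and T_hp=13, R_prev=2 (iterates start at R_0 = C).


R_next = C + ceil(R_prev / T_hp) * C_hp
ceil(2 / 13) = ceil(0.1538) = 1
Interference = 1 * 3 = 3
R_next = 2 + 3 = 5

5


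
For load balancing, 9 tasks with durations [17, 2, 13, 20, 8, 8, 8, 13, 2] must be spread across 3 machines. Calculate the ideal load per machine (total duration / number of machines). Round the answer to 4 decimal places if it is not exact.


Total processing time = 17 + 2 + 13 + 20 + 8 + 8 + 8 + 13 + 2 = 91
Number of machines = 3
Ideal balanced load = 91 / 3 = 30.3333

30.3333


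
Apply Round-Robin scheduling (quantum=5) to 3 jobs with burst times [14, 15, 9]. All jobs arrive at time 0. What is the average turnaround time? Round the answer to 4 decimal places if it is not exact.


Time quantum = 5
Execution trace:
  J1 runs 5 units, time = 5
  J2 runs 5 units, time = 10
  J3 runs 5 units, time = 15
  J1 runs 5 units, time = 20
  J2 runs 5 units, time = 25
  J3 runs 4 units, time = 29
  J1 runs 4 units, time = 33
  J2 runs 5 units, time = 38
Finish times: [33, 38, 29]
Average turnaround = 100/3 = 33.3333

33.3333


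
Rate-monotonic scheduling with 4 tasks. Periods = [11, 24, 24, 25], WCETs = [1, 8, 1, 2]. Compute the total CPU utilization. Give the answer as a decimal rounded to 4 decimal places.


Compute individual utilizations (exact fractions):
  Task 1: C/T = 1/11 (approx. 0.0909)
  Task 2: C/T = 8/24 = 1/3 (approx. 0.3333)
  Task 3: C/T = 1/24 (approx. 0.0417)
  Task 4: C/T = 2/25 (approx. 0.08)
Total utilization U = 1/11 + 1/3 + 1/24 + 2/25 = 1201/2200
Rounded to 4 decimal places: U = 0.5459
RM (Liu & Layland) bound for 4 tasks = 0.756828; compare with U = 1201/2200 (approx. 0.545909)
U <= bound, so schedulable by RM sufficient condition.

0.5459


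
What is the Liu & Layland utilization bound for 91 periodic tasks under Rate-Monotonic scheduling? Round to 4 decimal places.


Compute 2^(1/91) = 1.0076460851
Subtract 1: 1.0076460851 - 1 = 0.0076460851
Multiply by n: 91 * 0.0076460851 = 0.6957937441
Round to 4 dp: 0.6958

0.6958


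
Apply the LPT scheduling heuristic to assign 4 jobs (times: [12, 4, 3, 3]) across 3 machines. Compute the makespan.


Sort jobs in decreasing order (LPT): [12, 4, 3, 3]
Assign each job to the least loaded machine:
  Machine 1: jobs [12], load = 12
  Machine 2: jobs [4], load = 4
  Machine 3: jobs [3, 3], load = 6
Makespan = max load = 12

12


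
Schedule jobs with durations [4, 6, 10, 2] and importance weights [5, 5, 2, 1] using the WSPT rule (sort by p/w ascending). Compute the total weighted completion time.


Compute p/w ratios and sort ascending (WSPT): [(4, 5), (6, 5), (2, 1), (10, 2)]
Compute weighted completion times:
  Job (p=4,w=5): C=4, w*C=5*4=20
  Job (p=6,w=5): C=10, w*C=5*10=50
  Job (p=2,w=1): C=12, w*C=1*12=12
  Job (p=10,w=2): C=22, w*C=2*22=44
Total weighted completion time = 126

126


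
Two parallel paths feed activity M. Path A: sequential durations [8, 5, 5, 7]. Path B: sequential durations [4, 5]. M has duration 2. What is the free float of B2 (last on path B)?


ES(B2) = sum of predecessors on chain B = 4
EF(B2) = ES + duration = 4 + 5 = 9
Successor of B2 is M. ES(M) = max(sum(A), sum(B)) = max(25, 9) = 25
Free float = ES(successor) - EF(current) = 25 - 9 = 16

16


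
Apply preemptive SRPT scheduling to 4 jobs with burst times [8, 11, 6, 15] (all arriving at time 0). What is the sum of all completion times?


Since all jobs arrive at t=0, SRPT equals SPT ordering.
SPT order: [6, 8, 11, 15]
Completion times:
  Job 1: p=6, C=6
  Job 2: p=8, C=14
  Job 3: p=11, C=25
  Job 4: p=15, C=40
Total completion time = 6 + 14 + 25 + 40 = 85

85


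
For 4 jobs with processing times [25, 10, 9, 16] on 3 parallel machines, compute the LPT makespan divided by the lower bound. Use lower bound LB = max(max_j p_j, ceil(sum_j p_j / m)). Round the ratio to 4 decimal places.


LPT order: [25, 16, 10, 9]
Machine loads after assignment: [25, 16, 19]
LPT makespan = 25
Lower bound = max(max_job, ceil(total/3)) = max(25, 20) = 25
Ratio = 25 / 25 = 1.0

1.0


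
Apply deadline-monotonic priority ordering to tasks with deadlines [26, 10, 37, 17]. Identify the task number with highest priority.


Sort tasks by relative deadline (ascending):
  Task 2: deadline = 10
  Task 4: deadline = 17
  Task 1: deadline = 26
  Task 3: deadline = 37
Priority order (highest first): [2, 4, 1, 3]
Highest priority task = 2

2


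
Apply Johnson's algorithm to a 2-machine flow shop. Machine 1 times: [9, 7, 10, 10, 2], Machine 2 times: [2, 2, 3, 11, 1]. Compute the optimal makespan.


Apply Johnson's rule:
  Group 1 (a <= b): [(4, 10, 11)]
  Group 2 (a > b): [(3, 10, 3), (1, 9, 2), (2, 7, 2), (5, 2, 1)]
Optimal job order: [4, 3, 1, 2, 5]
Schedule:
  Job 4: M1 done at 10, M2 done at 21
  Job 3: M1 done at 20, M2 done at 24
  Job 1: M1 done at 29, M2 done at 31
  Job 2: M1 done at 36, M2 done at 38
  Job 5: M1 done at 38, M2 done at 39
Makespan = 39

39


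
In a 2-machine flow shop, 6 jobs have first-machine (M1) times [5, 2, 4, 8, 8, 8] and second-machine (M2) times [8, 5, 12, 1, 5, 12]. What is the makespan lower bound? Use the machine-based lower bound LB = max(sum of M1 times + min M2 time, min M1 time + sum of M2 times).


LB1 = sum(M1 times) + min(M2 times) = 35 + 1 = 36
LB2 = min(M1 times) + sum(M2 times) = 2 + 43 = 45
Lower bound = max(LB1, LB2) = max(36, 45) = 45

45


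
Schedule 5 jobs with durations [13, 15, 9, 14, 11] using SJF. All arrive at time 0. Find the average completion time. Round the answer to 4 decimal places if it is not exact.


SJF order (ascending): [9, 11, 13, 14, 15]
Completion times:
  Job 1: burst=9, C=9
  Job 2: burst=11, C=20
  Job 3: burst=13, C=33
  Job 4: burst=14, C=47
  Job 5: burst=15, C=62
Average completion = 171/5 = 34.2

34.2


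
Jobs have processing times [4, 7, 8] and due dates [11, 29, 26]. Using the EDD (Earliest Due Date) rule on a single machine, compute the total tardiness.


Sort by due date (EDD order): [(4, 11), (8, 26), (7, 29)]
Compute completion times and tardiness:
  Job 1: p=4, d=11, C=4, tardiness=max(0,4-11)=0
  Job 2: p=8, d=26, C=12, tardiness=max(0,12-26)=0
  Job 3: p=7, d=29, C=19, tardiness=max(0,19-29)=0
Total tardiness = 0

0


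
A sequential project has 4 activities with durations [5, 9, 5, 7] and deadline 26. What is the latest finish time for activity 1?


LF(activity 1) = deadline - sum of successor durations
Successors: activities 2 through 4 with durations [9, 5, 7]
Sum of successor durations = 21
LF = 26 - 21 = 5

5


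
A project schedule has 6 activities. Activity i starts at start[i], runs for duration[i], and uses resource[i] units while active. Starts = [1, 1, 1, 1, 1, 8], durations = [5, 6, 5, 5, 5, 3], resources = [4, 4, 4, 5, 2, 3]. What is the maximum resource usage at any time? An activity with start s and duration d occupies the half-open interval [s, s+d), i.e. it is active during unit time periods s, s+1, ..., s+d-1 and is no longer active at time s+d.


Each activity i is active on [start_i, start_i + duration_i).
Compute total resource usage per time slot:
  t=0: active resources = [], total = 0
  t=1: active resources = [4, 4, 4, 5, 2], total = 19
  t=2: active resources = [4, 4, 4, 5, 2], total = 19
  t=3: active resources = [4, 4, 4, 5, 2], total = 19
  t=4: active resources = [4, 4, 4, 5, 2], total = 19
  t=5: active resources = [4, 4, 4, 5, 2], total = 19
  t=6: active resources = [4], total = 4
  t=7: active resources = [], total = 0
  t=8: active resources = [3], total = 3
  t=9: active resources = [3], total = 3
  t=10: active resources = [3], total = 3
Peak resource demand = 19

19


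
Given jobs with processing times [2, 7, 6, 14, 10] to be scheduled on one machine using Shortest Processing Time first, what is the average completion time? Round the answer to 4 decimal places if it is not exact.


Sort jobs by processing time (SPT order): [2, 6, 7, 10, 14]
Compute completion times sequentially:
  Job 1: processing = 2, completes at 2
  Job 2: processing = 6, completes at 8
  Job 3: processing = 7, completes at 15
  Job 4: processing = 10, completes at 25
  Job 5: processing = 14, completes at 39
Sum of completion times = 89
Average completion time = 89/5 = 17.8

17.8


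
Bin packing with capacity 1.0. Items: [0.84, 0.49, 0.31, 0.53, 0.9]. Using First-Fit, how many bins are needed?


Place items sequentially using First-Fit:
  Item 0.84 -> new Bin 1
  Item 0.49 -> new Bin 2
  Item 0.31 -> Bin 2 (now 0.8)
  Item 0.53 -> new Bin 3
  Item 0.9 -> new Bin 4
Total bins used = 4

4


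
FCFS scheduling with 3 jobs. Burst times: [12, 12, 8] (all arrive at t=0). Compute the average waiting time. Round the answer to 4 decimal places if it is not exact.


FCFS order (as given): [12, 12, 8]
Waiting times:
  Job 1: wait = 0
  Job 2: wait = 12
  Job 3: wait = 24
Sum of waiting times = 36
Average waiting time = 36/3 = 12.0

12.0


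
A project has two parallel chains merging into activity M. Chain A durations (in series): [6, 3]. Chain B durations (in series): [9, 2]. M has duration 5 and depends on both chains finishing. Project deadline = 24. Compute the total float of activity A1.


Forward pass: ES(A1) = sum of predecessors on chain A = 0
EF = ES + duration = 0 + 6 = 6
Backward pass: LF(M) = deadline = 24; LS(M) = 24 - 5 = 19
LF(A1) = LS(M) - sum(successors on chain A) = 19 - 3 = 16
LS = LF - duration = 16 - 6 = 10
Total float = LS - ES = 10 - 0 = 10

10


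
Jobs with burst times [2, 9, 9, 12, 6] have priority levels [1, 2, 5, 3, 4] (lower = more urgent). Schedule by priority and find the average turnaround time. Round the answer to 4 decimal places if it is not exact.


Sort by priority (ascending = highest first):
Order: [(1, 2), (2, 9), (3, 12), (4, 6), (5, 9)]
Completion times:
  Priority 1, burst=2, C=2
  Priority 2, burst=9, C=11
  Priority 3, burst=12, C=23
  Priority 4, burst=6, C=29
  Priority 5, burst=9, C=38
Average turnaround = 103/5 = 20.6

20.6


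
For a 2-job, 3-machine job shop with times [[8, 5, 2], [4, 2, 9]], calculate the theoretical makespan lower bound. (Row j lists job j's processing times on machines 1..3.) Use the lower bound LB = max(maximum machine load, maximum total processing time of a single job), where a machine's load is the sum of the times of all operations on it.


Machine loads:
  Machine 1: 8 + 4 = 12
  Machine 2: 5 + 2 = 7
  Machine 3: 2 + 9 = 11
Max machine load = 12
Job totals:
  Job 1: 15
  Job 2: 15
Max job total = 15
Lower bound = max(12, 15) = 15

15


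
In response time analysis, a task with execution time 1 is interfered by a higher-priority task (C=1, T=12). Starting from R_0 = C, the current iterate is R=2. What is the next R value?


R_next = C + ceil(R_prev / T_hp) * C_hp
ceil(2 / 12) = ceil(0.1667) = 1
Interference = 1 * 1 = 1
R_next = 1 + 1 = 2
R_next = R_prev, so the iteration has converged (response time = 2).

2


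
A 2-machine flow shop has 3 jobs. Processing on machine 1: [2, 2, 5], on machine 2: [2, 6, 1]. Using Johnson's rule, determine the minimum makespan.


Apply Johnson's rule:
  Group 1 (a <= b): [(1, 2, 2), (2, 2, 6)]
  Group 2 (a > b): [(3, 5, 1)]
Optimal job order: [1, 2, 3]
Schedule:
  Job 1: M1 done at 2, M2 done at 4
  Job 2: M1 done at 4, M2 done at 10
  Job 3: M1 done at 9, M2 done at 11
Makespan = 11

11
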